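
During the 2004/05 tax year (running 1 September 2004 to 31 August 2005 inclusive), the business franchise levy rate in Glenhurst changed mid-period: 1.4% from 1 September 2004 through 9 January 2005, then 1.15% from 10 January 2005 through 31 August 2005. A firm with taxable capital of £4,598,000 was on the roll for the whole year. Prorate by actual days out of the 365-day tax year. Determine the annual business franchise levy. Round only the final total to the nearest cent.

1 September 2004 – 9 January 2005: 131 days at 1.4% → £4,598,000 × 1.4% × 131/365 = £23,103.3753
10 January – 31 August 2005: 234 days at 1.15% → £4,598,000 × 1.15% × 234/365 = £33,899.2274
Total = £57,002.6027

£57,002.60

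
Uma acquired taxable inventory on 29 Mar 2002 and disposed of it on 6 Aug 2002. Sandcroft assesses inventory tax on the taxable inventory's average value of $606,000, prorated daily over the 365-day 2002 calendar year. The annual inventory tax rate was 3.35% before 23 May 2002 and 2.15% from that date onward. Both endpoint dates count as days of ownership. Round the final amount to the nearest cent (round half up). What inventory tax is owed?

$5,771.94

29 Mar – 22 May 2002: 55 days at 3.35% → $606,000 × 3.35% × 55/365 = $3,059.0548
23 May – 6 Aug 2002: 76 days at 2.15% → $606,000 × 2.15% × 76/365 = $2,712.8877
Total = $5,771.9425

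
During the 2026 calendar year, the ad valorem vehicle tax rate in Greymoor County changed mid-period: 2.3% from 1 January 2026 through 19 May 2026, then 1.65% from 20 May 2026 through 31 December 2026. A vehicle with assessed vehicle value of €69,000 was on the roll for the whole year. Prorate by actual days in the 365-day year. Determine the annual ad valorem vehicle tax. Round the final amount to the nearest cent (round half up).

€1,309.30

1 January – 19 May 2026: 139 days at 2.3% → €69,000 × 2.3% × 139/365 = €604.3644
20 May – 31 December 2026: 226 days at 1.65% → €69,000 × 1.65% × 226/365 = €704.9342
Total = €1,309.2986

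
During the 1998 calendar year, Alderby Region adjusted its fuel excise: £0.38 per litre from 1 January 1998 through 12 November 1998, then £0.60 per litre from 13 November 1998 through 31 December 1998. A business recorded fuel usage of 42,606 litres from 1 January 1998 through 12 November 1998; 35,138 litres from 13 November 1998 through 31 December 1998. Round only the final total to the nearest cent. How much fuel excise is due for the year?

£37273.08

1 January – 12 November 1998: 42,606 litres at £0.38/litre → £16190.28
13 November – 31 December 1998: 35,138 litres at £0.60/litre → £21082.80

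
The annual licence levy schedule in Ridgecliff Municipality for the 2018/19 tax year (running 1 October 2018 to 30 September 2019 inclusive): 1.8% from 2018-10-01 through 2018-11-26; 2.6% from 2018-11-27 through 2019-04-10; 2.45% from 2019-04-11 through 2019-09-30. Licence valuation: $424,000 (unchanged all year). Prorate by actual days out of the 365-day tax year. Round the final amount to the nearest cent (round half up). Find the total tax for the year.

$10,192.84

2018-10-01 to 2018-11-26: 57 days at 1.8% → $424,000 × 1.8% × 57/365 = $1,191.8466
2018-11-27 to 2019-04-10: 135 days at 2.6% → $424,000 × 2.6% × 135/365 = $4,077.3699
2019-04-11 to 2019-09-30: 173 days at 2.45% → $424,000 × 2.45% × 173/365 = $4,923.6274
Total = $10,192.8438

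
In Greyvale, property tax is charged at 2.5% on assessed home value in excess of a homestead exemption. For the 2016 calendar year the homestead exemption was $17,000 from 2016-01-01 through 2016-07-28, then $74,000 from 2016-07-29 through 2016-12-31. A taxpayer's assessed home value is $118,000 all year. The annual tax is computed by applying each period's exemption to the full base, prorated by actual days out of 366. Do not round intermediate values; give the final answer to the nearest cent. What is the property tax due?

2016-01-01 to 2016-07-28: 210 days, exemption $17,000 → ($118,000 − $17,000) × 2.5% × 210/366 = $1,448.7705
2016-07-29 to 2016-12-31: 156 days, exemption $74,000 → ($118,000 − $74,000) × 2.5% × 156/366 = $468.8525
Total = $1,917.6230

$1,917.62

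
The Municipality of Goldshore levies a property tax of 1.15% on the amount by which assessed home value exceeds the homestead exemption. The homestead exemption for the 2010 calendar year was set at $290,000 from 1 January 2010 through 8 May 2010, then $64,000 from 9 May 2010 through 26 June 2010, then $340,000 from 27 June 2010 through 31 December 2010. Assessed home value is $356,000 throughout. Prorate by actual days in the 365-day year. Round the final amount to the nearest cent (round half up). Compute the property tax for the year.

$811.74

1 January – 8 May 2010: 128 days, exemption $290,000 → ($356,000 − $290,000) × 1.15% × 128/365 = $266.1699
9 May – 26 June 2010: 49 days, exemption $64,000 → ($356,000 − $64,000) × 1.15% × 49/365 = $450.8000
27 June – 31 December 2010: 188 days, exemption $340,000 → ($356,000 − $340,000) × 1.15% × 188/365 = $94.7726
Total = $811.7425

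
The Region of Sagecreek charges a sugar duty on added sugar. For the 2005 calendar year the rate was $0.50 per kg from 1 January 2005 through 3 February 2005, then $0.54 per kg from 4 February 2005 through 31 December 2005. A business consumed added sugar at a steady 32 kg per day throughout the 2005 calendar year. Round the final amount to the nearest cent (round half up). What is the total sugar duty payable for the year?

$6,263.68

1 January – 3 February 2005: 34 days × 32 kg/day = 1,088 kg at $0.50/kg → $544.00
4 February – 31 December 2005: 331 days × 32 kg/day = 10,592 kg at $0.54/kg → $5,719.68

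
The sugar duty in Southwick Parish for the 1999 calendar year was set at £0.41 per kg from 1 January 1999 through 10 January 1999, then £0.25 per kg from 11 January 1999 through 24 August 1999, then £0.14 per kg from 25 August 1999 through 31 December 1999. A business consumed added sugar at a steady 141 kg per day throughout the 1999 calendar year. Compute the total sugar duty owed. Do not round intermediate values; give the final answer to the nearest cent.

£11091.06

1 January – 10 January 1999: 10 days × 141 kg/day = 1,410 kg at £0.41/kg → £578.10
11 January – 24 August 1999: 226 days × 141 kg/day = 31,866 kg at £0.25/kg → £7966.50
25 August – 31 December 1999: 129 days × 141 kg/day = 18,189 kg at £0.14/kg → £2546.46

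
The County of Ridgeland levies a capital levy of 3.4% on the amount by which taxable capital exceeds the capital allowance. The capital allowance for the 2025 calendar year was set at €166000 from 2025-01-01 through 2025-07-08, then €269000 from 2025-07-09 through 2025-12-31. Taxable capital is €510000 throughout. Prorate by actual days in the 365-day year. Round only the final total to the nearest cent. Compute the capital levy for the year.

€10007.36

2025-01-01 to 2025-07-08: 189 days, exemption €166000 → (€510000 − €166000) × 3.4% × 189/365 = €6056.2849
2025-07-09 to 2025-12-31: 176 days, exemption €269000 → (€510000 − €269000) × 3.4% × 176/365 = €3951.0795
Total = €10007.3644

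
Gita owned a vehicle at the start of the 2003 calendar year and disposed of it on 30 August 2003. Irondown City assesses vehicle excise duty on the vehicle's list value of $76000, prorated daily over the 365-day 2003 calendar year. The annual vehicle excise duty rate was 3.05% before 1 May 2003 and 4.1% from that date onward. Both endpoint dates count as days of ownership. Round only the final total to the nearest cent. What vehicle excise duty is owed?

$1803.59

1 January – 30 April 2003: 120 days at 3.05% → $76000 × 3.05% × 120/365 = $762.0822
1 May – 30 August 2003: 122 days at 4.1% → $76000 × 4.1% × 122/365 = $1041.5123
Total = $1803.5945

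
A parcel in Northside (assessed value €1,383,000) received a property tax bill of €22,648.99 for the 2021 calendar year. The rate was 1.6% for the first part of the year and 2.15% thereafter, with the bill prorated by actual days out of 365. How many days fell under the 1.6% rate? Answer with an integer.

340 days

Let d = days at the first rate; then 365 − d days at the second rate.
€1,383,000 × [1.6%·d + 2.15%·(365−d)] / 365 = €22,648.99
Solving gives d = 340, so the new rate took effect on December 7, 2021.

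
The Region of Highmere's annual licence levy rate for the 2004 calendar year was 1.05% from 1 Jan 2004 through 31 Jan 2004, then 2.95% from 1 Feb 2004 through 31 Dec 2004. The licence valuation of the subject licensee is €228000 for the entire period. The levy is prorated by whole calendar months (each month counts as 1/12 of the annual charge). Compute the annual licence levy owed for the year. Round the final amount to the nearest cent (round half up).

1 Jan – 31 Jan 2004: 1 month at 1.05% → €228000 × 1.05% × 1/12 = €199.5000
1 Feb – 31 Dec 2004: 11 months at 2.95% → €228000 × 2.95% × 11/12 = €6165.5000
Total = €6365.0000

€6365.00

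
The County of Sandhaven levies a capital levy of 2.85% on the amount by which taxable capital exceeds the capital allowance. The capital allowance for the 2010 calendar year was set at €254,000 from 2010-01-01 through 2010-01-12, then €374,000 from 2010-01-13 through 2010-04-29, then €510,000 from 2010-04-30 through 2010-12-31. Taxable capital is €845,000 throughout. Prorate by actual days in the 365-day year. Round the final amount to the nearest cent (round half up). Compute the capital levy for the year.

€10,923.62

2010-01-01 to 2010-01-12: 12 days, exemption €254,000 → (€845,000 − €254,000) × 2.85% × 12/365 = €553.7589
2010-01-13 to 2010-04-29: 107 days, exemption €374,000 → (€845,000 − €374,000) × 2.85% × 107/365 = €3,935.1082
2010-04-30 to 2010-12-31: 246 days, exemption €510,000 → (€845,000 − €510,000) × 2.85% × 246/365 = €6,434.7534
Total = €10,923.6205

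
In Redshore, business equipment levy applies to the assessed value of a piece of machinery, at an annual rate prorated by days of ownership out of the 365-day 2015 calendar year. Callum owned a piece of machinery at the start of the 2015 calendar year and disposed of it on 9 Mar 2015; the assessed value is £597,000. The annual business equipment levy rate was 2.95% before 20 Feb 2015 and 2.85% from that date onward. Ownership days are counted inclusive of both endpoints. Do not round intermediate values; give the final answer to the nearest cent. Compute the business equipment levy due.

£3,251.61

1 Jan – 19 Feb 2015: 50 days at 2.95% → £597,000 × 2.95% × 50/365 = £2,412.5342
20 Feb – 9 Mar 2015: 18 days at 2.85% → £597,000 × 2.85% × 18/365 = £839.0712
Total = £3,251.6055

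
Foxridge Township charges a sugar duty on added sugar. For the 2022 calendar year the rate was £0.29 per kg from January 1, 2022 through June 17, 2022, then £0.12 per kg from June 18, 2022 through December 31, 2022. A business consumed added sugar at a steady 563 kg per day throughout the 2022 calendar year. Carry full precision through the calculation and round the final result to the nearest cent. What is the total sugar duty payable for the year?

£40738.68

January 1 – June 17, 2022: 168 days × 563 kg/day = 94,584 kg at £0.29/kg → £27429.36
June 18 – December 31, 2022: 197 days × 563 kg/day = 110,911 kg at £0.12/kg → £13309.32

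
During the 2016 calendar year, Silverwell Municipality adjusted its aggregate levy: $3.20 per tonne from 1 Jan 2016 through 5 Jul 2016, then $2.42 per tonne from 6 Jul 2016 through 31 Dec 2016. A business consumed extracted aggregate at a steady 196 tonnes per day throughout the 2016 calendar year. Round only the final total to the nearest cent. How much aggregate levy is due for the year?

$202189.68

1 Jan – 5 Jul 2016: 187 days × 196 tonnes/day = 36,652 tonnes at $3.20/tonne → $117286.40
6 Jul – 31 Dec 2016: 179 days × 196 tonnes/day = 35,084 tonnes at $2.42/tonne → $84903.28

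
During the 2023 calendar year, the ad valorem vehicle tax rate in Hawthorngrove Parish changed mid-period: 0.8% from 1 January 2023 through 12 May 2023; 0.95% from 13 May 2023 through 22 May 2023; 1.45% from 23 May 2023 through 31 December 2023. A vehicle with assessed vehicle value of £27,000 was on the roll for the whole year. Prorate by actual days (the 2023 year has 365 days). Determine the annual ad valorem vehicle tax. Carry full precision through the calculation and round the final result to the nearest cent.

1 January – 12 May 2023: 132 days at 0.8% → £27,000 × 0.8% × 132/365 = £78.1151
13 May – 22 May 2023: 10 days at 0.95% → £27,000 × 0.95% × 10/365 = £7.0274
23 May – 31 December 2023: 223 days at 1.45% → £27,000 × 1.45% × 223/365 = £239.1904
Total = £324.3329

£324.33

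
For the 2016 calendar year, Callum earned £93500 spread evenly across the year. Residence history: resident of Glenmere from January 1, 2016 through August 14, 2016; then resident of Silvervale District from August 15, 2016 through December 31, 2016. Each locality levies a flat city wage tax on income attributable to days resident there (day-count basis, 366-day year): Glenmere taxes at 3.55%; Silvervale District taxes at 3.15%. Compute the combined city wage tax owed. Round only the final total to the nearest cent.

Glenmere, January 1 – August 14, 2016: 227 days → £93500 × 3.55% × 227/366 = £2058.6605
Silvervale District, August 15 – December 31, 2016: 139 days → £93500 × 3.15% × 139/366 = £1118.5512
Total = £3177.2117

£3177.21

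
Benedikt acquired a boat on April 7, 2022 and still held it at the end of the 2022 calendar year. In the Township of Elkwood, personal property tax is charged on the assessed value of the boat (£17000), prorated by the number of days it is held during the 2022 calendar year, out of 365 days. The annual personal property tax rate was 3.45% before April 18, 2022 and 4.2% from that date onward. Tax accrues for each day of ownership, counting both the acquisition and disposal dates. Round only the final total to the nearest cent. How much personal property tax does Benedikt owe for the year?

£522.37

April 7 – April 17, 2022: 11 days at 3.45% → £17000 × 3.45% × 11/365 = £17.6753
April 18 – December 31, 2022: 258 days at 4.2% → £17000 × 4.2% × 258/365 = £504.6904
Total = £522.3658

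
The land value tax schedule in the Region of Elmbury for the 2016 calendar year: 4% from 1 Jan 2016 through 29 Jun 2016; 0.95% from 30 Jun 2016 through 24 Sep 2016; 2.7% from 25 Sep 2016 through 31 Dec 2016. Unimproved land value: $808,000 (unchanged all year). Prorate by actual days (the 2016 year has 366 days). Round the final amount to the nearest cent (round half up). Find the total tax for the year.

$23,649.45

1 Jan – 29 Jun 2016: 181 days at 4% → $808,000 × 4% × 181/366 = $15,983.3880
30 Jun – 24 Sep 2016: 87 days at 0.95% → $808,000 × 0.95% × 87/366 = $1,824.6230
25 Sep – 31 Dec 2016: 98 days at 2.7% → $808,000 × 2.7% × 98/366 = $5,841.4426
Total = $23,649.4536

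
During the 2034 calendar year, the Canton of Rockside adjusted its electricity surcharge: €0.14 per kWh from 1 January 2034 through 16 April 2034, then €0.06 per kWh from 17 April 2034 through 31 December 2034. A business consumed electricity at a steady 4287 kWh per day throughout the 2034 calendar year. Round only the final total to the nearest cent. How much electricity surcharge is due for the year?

€130,239.06

1 January – 16 April 2034: 106 days × 4287 kWh/day = 454,422 kWh at €0.14/kWh → €63,619.08
17 April – 31 December 2034: 259 days × 4287 kWh/day = 1,110,333 kWh at €0.06/kWh → €66,619.98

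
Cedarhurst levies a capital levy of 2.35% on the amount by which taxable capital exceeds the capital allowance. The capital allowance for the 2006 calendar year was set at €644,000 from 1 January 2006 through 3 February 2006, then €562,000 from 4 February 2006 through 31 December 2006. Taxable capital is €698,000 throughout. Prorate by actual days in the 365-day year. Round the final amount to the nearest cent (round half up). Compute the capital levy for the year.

€3,016.50

1 January – 3 February 2006: 34 days, exemption €644,000 → (€698,000 − €644,000) × 2.35% × 34/365 = €118.2082
4 February – 31 December 2006: 331 days, exemption €562,000 → (€698,000 − €562,000) × 2.35% × 331/365 = €2,898.2904
Total = €3,016.4986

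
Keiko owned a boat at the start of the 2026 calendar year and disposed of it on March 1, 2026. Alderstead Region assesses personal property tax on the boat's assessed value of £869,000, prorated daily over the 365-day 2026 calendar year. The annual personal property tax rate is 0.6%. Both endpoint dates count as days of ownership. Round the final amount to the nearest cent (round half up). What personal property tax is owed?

Days held (January 1 – March 1, 2026): 60 out of 365
Tax = £869,000 × 0.6% × 60/365 = £857.0959

£857.10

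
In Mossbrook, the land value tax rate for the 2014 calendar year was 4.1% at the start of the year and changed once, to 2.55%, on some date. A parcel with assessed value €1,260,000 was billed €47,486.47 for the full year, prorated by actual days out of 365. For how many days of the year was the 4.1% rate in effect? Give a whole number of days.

287 days

Let d = days at the first rate; then 365 − d days at the second rate.
€1,260,000 × [4.1%·d + 2.55%·(365−d)] / 365 = €47,486.47
Solving gives d = 287, so the new rate took effect on 15 Oct 2014.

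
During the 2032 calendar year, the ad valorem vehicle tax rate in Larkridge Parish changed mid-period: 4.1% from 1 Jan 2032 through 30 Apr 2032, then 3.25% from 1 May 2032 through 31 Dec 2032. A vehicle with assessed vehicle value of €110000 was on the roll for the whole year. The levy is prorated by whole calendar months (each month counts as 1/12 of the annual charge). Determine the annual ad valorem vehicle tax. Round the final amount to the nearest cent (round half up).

1 Jan – 30 Apr 2032: 4 months at 4.1% → €110000 × 4.1% × 4/12 = €1503.3333
1 May – 31 Dec 2032: 8 months at 3.25% → €110000 × 3.25% × 8/12 = €2383.3333
Total = €3886.6667

€3886.67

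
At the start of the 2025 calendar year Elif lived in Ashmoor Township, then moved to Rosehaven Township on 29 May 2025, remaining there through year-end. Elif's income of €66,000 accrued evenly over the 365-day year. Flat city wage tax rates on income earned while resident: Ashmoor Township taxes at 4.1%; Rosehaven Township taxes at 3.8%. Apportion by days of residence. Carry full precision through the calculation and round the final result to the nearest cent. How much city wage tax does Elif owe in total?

€2,588.28

Ashmoor Township, 1 Jan – 28 May 2025: 148 days → €66,000 × 4.1% × 148/365 = €1,097.2274
Rosehaven Township, 29 May – 31 Dec 2025: 217 days → €66,000 × 3.8% × 217/365 = €1,491.0575
Total = €2,588.2849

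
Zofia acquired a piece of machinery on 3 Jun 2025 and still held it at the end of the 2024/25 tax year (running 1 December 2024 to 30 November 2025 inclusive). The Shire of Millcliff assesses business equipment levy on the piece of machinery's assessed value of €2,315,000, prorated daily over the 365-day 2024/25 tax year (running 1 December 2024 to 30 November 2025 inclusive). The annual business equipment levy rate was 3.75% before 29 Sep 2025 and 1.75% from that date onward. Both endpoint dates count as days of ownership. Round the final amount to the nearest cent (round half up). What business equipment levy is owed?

3 Jun – 28 Sep 2025: 118 days at 3.75% → €2,315,000 × 3.75% × 118/365 = €28,065.4110
29 Sep – 30 Nov 2025: 63 days at 1.75% → €2,315,000 × 1.75% × 63/365 = €6,992.5685
Total = €35,057.9795

€35,057.98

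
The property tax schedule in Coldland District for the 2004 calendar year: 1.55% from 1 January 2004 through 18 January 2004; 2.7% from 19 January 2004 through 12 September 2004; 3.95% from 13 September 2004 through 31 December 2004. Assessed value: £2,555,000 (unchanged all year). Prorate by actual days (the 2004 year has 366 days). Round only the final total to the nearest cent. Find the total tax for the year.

£77,138.66

1 January – 18 January 2004: 18 days at 1.55% → £2,555,000 × 1.55% × 18/366 = £1,947.6639
19 January – 12 September 2004: 238 days at 2.7% → £2,555,000 × 2.7% × 238/366 = £44,859.0984
13 September – 31 December 2004: 110 days at 3.95% → £2,555,000 × 3.95% × 110/366 = £30,331.8989
Total = £77,138.6612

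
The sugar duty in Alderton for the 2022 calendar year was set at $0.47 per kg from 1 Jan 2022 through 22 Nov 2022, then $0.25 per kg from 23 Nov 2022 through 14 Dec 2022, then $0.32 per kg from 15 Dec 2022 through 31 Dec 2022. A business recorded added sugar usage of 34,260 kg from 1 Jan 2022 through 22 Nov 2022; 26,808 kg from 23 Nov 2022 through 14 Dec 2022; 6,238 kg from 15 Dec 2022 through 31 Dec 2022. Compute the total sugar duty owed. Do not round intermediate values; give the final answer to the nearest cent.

1 Jan – 22 Nov 2022: 34,260 kg at $0.47/kg → $16102.20
23 Nov – 14 Dec 2022: 26,808 kg at $0.25/kg → $6702.00
15 Dec – 31 Dec 2022: 6,238 kg at $0.32/kg → $1996.16

$24800.36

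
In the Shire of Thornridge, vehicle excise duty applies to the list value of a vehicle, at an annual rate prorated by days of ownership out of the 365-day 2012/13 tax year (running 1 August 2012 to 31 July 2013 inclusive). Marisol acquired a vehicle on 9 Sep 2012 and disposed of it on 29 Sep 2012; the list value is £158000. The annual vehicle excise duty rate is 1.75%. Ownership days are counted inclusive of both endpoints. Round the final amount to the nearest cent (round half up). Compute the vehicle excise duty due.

£159.08

Days held (9 Sep – 29 Sep 2012): 21 out of 365
Tax = £158000 × 1.75% × 21/365 = £159.0822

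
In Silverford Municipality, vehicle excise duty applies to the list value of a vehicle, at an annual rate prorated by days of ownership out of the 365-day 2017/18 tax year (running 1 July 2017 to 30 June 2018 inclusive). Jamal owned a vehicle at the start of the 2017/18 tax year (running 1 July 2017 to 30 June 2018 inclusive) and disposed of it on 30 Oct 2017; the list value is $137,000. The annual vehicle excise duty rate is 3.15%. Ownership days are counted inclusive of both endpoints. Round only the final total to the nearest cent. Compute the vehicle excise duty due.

$1,442.44

Days held (1 Jul – 30 Oct 2017): 122 out of 365
Tax = $137,000 × 3.15% × 122/365 = $1,442.4411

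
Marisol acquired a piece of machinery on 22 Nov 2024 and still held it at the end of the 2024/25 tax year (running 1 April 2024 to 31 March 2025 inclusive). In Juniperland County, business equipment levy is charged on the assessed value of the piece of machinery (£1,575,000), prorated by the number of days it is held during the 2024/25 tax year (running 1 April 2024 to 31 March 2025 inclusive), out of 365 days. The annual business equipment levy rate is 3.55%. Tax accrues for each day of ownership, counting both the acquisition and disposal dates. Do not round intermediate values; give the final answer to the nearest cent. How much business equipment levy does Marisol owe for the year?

£19,914.04

Days held (22 Nov 2024 – 31 Mar 2025): 130 out of 365
Tax = £1,575,000 × 3.55% × 130/365 = £19,914.0411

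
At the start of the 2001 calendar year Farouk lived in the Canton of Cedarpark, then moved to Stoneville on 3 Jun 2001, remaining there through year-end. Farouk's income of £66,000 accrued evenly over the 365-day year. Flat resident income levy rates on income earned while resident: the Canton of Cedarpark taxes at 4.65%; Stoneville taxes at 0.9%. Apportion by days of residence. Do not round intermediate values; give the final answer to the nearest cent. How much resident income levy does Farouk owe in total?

£1,631.47

The Canton of Cedarpark, 1 Jan – 2 Jun 2001: 153 days → £66,000 × 4.65% × 153/365 = £1,286.4575
Stoneville, 3 Jun – 31 Dec 2001: 212 days → £66,000 × 0.9% × 212/365 = £345.0082
Total = £1,631.4658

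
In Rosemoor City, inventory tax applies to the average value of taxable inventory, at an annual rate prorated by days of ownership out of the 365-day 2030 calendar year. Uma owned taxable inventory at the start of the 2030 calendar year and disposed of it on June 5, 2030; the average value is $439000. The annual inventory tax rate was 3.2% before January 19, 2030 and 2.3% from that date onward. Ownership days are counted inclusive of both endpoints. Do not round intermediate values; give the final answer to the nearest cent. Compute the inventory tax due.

January 1 – January 18, 2030: 18 days at 3.2% → $439000 × 3.2% × 18/365 = $692.7781
January 19 – June 5, 2030: 138 days at 2.3% → $439000 × 2.3% × 138/365 = $3817.4959
Total = $4510.2740

$4510.27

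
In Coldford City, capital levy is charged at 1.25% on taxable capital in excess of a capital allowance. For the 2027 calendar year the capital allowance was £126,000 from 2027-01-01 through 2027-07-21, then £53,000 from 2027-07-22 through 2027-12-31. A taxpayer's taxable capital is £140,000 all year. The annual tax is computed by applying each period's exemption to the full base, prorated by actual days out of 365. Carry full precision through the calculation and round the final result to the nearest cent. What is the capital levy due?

2027-01-01 to 2027-07-21: 202 days, exemption £126,000 → (£140,000 − £126,000) × 1.25% × 202/365 = £96.8493
2027-07-22 to 2027-12-31: 163 days, exemption £53,000 → (£140,000 − £53,000) × 1.25% × 163/365 = £485.6507
Total = £582.5000

£582.50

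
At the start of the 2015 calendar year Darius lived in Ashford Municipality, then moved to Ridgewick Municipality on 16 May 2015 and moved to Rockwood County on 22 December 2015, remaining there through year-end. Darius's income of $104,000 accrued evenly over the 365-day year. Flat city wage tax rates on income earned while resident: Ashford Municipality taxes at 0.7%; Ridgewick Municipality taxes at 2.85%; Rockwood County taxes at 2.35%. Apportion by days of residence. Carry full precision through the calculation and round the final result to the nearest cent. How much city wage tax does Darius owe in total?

Ashford Municipality, 1 January – 15 May 2015: 135 days → $104,000 × 0.7% × 135/365 = $269.2603
Ridgewick Municipality, 16 May – 21 December 2015: 220 days → $104,000 × 2.85% × 220/365 = $1,786.5205
Rockwood County, 22 December – 31 December 2015: 10 days → $104,000 × 2.35% × 10/365 = $66.9589
Total = $2,122.7397

$2,122.74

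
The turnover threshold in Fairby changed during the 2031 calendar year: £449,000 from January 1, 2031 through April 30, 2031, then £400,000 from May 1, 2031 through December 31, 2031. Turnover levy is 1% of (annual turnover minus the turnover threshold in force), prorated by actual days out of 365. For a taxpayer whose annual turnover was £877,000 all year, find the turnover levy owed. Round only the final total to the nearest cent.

January 1 – April 30, 2031: 120 days, exemption £449,000 → (£877,000 − £449,000) × 1% × 120/365 = £1,407.1233
May 1 – December 31, 2031: 245 days, exemption £400,000 → (£877,000 − £400,000) × 1% × 245/365 = £3,201.7808
Total = £4,608.9041

£4,608.90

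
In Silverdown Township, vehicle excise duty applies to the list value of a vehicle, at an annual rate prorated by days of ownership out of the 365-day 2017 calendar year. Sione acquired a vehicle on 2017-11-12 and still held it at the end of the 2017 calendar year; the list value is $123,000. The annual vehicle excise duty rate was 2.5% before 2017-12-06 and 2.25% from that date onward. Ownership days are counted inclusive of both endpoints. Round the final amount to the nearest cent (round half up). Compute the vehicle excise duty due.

$399.33

2017-11-12 to 2017-12-05: 24 days at 2.5% → $123,000 × 2.5% × 24/365 = $202.1918
2017-12-06 to 2017-12-31: 26 days at 2.25% → $123,000 × 2.25% × 26/365 = $197.1370
Total = $399.3288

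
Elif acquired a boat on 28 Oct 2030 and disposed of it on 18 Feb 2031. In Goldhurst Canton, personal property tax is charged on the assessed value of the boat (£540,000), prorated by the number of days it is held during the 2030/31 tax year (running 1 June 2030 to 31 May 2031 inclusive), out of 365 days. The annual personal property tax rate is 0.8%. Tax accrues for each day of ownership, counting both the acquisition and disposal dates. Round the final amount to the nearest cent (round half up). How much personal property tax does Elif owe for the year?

Days held (28 Oct 2030 – 18 Feb 2031): 114 out of 365
Tax = £540,000 × 0.8% × 114/365 = £1,349.2603

£1,349.26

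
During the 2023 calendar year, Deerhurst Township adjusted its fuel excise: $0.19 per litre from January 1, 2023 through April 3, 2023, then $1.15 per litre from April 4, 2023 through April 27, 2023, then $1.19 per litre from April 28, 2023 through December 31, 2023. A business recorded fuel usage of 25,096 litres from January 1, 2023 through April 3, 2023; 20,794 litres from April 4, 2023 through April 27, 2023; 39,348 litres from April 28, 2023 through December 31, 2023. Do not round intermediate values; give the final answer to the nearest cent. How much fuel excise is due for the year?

$75505.46

January 1 – April 3, 2023: 25,096 litres at $0.19/litre → $4768.24
April 4 – April 27, 2023: 20,794 litres at $1.15/litre → $23913.10
April 28 – December 31, 2023: 39,348 litres at $1.19/litre → $46824.12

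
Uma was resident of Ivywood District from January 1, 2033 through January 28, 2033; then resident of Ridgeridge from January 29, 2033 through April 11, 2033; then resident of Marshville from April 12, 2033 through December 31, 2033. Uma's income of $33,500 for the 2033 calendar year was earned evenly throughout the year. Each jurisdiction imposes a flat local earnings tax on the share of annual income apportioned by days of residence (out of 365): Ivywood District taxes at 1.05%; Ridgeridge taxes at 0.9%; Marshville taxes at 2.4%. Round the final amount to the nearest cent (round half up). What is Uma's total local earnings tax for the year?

Ivywood District, January 1 – January 28, 2033: 28 days → $33,500 × 1.05% × 28/365 = $26.9836
Ridgeridge, January 29 – April 11, 2033: 73 days → $33,500 × 0.9% × 73/365 = $60.3000
Marshville, April 12 – December 31, 2033: 264 days → $33,500 × 2.4% × 264/365 = $581.5233
Total = $668.8068

$668.81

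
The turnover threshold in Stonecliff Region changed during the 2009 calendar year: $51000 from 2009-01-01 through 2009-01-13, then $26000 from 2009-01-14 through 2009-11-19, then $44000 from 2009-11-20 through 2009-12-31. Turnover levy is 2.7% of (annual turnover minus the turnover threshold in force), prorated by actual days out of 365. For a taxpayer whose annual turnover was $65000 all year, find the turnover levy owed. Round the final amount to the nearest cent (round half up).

$973.04

2009-01-01 to 2009-01-13: 13 days, exemption $51000 → ($65000 − $51000) × 2.7% × 13/365 = $13.4630
2009-01-14 to 2009-11-19: 310 days, exemption $26000 → ($65000 − $26000) × 2.7% × 310/365 = $894.3288
2009-11-20 to 2009-12-31: 42 days, exemption $44000 → ($65000 − $44000) × 2.7% × 42/365 = $65.2438
Total = $973.0356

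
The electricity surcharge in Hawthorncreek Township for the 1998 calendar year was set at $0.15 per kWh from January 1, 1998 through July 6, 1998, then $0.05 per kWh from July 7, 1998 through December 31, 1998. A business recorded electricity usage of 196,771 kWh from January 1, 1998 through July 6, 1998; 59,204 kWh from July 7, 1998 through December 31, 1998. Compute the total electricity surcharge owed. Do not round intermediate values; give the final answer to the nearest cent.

$32,475.85

January 1 – July 6, 1998: 196,771 kWh at $0.15/kWh → $29,515.65
July 7 – December 31, 1998: 59,204 kWh at $0.05/kWh → $2,960.20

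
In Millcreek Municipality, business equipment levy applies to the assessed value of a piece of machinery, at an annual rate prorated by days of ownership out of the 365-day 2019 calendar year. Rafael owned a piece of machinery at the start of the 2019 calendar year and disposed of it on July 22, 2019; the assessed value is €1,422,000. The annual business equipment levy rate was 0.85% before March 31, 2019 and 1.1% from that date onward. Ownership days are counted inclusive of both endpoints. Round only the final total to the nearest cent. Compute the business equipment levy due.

January 1 – March 30, 2019: 89 days at 0.85% → €1,422,000 × 0.85% × 89/365 = €2,947.2411
March 31 – July 22, 2019: 114 days at 1.1% → €1,422,000 × 1.1% × 114/365 = €4,885.4466
Total = €7,832.6877

€7,832.69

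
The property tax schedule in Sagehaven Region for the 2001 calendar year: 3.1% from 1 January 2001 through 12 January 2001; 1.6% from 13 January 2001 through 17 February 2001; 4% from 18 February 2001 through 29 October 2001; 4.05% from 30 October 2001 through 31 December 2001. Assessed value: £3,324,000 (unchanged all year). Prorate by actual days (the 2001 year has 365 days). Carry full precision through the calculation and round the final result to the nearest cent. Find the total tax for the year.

1 January – 12 January 2001: 12 days at 3.1% → £3,324,000 × 3.1% × 12/365 = £3,387.7479
13 January – 17 February 2001: 36 days at 1.6% → £3,324,000 × 1.6% × 36/365 = £5,245.5452
18 February – 29 October 2001: 254 days at 4% → £3,324,000 × 4% × 254/365 = £92,525.5890
30 October – 31 December 2001: 63 days at 4.05% → £3,324,000 × 4.05% × 63/365 = £23,236.1260
Total = £124,395.0082

£124,395.01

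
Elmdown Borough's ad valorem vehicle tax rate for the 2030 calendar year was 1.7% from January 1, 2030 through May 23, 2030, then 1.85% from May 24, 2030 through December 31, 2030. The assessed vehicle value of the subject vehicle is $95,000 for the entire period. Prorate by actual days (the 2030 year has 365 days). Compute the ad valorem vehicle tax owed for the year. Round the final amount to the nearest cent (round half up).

$1,701.67

January 1 – May 23, 2030: 143 days at 1.7% → $95,000 × 1.7% × 143/365 = $632.7260
May 24 – December 31, 2030: 222 days at 1.85% → $95,000 × 1.85% × 222/365 = $1,068.9452
Total = $1,701.6712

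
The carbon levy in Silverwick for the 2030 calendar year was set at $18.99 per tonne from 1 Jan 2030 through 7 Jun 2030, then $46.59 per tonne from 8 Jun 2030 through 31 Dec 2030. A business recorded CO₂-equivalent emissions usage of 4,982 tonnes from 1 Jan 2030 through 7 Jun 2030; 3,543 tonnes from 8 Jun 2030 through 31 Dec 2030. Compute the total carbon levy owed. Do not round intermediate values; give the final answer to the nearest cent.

$259676.55

1 Jan – 7 Jun 2030: 4,982 tonnes at $18.99/tonne → $94608.18
8 Jun – 31 Dec 2030: 3,543 tonnes at $46.59/tonne → $165068.37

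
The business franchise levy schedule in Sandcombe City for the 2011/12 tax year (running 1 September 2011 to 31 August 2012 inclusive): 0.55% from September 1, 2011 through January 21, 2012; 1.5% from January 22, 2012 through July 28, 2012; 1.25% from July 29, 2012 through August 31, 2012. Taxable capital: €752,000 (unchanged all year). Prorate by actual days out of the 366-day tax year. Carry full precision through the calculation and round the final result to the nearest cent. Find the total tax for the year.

September 1, 2011 – January 21, 2012: 143 days at 0.55% → €752,000 × 0.55% × 143/366 = €1,615.9781
January 22 – July 28, 2012: 189 days at 1.5% → €752,000 × 1.5% × 189/366 = €5,824.9180
July 29 – August 31, 2012: 34 days at 1.25% → €752,000 × 1.25% × 34/366 = €873.2240
Total = €8,314.1202

€8,314.12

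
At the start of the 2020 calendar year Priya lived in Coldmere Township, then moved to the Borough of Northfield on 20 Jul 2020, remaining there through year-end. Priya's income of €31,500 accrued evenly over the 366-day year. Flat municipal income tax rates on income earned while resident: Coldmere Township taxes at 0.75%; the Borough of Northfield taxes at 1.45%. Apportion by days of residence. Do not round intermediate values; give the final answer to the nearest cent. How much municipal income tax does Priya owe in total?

€335.66

Coldmere Township, 1 Jan – 19 Jul 2020: 201 days → €31,500 × 0.75% × 201/366 = €129.7439
The Borough of Northfield, 20 Jul – 31 Dec 2020: 165 days → €31,500 × 1.45% × 165/366 = €205.9119
Total = €335.6557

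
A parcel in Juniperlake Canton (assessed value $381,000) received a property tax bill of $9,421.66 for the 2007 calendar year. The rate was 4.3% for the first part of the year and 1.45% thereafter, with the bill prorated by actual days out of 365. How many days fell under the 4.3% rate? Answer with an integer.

Let d = days at the first rate; then 365 − d days at the second rate.
$381,000 × [4.3%·d + 1.45%·(365−d)] / 365 = $9,421.66
Solving gives d = 131, so the new rate took effect on 12 May 2007.

131 days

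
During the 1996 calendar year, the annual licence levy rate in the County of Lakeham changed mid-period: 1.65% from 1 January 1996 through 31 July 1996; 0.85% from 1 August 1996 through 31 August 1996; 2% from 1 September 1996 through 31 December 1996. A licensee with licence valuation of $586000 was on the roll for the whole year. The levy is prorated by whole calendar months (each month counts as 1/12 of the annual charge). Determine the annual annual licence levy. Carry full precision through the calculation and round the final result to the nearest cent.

$9962.00

1 January – 31 July 1996: 7 months at 1.65% → $586000 × 1.65% × 7/12 = $5640.2500
1 August – 31 August 1996: 1 month at 0.85% → $586000 × 0.85% × 1/12 = $415.0833
1 September – 31 December 1996: 4 months at 2% → $586000 × 2% × 4/12 = $3906.6667
Total = $9962.0000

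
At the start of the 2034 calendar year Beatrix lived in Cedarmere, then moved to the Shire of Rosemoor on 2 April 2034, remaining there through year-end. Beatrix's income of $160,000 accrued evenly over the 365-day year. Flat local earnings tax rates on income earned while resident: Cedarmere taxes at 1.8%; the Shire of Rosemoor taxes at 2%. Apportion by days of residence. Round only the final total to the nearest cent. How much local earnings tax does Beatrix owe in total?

Cedarmere, 1 January – 1 April 2034: 91 days → $160,000 × 1.8% × 91/365 = $718.0274
The Shire of Rosemoor, 2 April – 31 December 2034: 274 days → $160,000 × 2% × 274/365 = $2,402.1918
Total = $3,120.2192

$3,120.22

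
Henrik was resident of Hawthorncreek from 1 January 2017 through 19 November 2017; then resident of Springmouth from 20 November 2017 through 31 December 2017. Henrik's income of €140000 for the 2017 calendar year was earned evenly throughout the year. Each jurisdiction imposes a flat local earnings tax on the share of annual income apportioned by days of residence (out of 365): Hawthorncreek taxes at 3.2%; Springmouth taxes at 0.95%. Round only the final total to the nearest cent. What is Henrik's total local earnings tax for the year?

€4117.53

Hawthorncreek, 1 January – 19 November 2017: 323 days → €140000 × 3.2% × 323/365 = €3964.4932
Springmouth, 20 November – 31 December 2017: 42 days → €140000 × 0.95% × 42/365 = €153.0411
Total = €4117.5342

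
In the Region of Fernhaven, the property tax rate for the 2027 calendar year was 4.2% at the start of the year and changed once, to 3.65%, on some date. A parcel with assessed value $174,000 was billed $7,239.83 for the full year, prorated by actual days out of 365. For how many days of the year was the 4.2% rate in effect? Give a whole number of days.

339 days

Let d = days at the first rate; then 365 − d days at the second rate.
$174,000 × [4.2%·d + 3.65%·(365−d)] / 365 = $7,239.83
Solving gives d = 339, so the new rate took effect on 6 December 2027.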